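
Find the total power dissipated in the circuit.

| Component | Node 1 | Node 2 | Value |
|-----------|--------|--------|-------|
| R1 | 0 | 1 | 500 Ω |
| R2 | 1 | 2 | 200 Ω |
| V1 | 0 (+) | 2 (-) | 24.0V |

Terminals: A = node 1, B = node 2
Nodal analysis, taking node 2 as the 0 V reference.
Source V1 fixes V_0 = 24 V.
KCL at each unknown node (sum of currents leaving = 0; resistances in Ω):
  Node 1: (V_1 - 24)/500 + (V_1 - 0)/200 = 0
Collecting terms: 0.007 × V_1 = 0.048  =>  V_1 = 6.857 V
Power in each resistor, P = (ΔV)²/R:
  P_R1 = (24 - 6.857)²/500 = 0.5878 W
  P_R2 = (6.857 - 0)²/200 = 0.2351 W
P_total = P_R1 + P_R2 = 0.8229 W

Final answer: 0.8229 W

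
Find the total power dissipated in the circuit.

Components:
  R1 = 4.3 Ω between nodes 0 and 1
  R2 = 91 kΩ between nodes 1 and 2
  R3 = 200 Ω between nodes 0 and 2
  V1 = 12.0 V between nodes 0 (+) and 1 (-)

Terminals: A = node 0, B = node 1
Nodal analysis, taking node 1 as the 0 V reference.
Source V1 fixes V_0 = 12 V.
KCL at each unknown node (sum of currents leaving = 0; resistances in Ω):
  Node 2: (V_2 - 0)/91000 + (V_2 - 12)/200 = 0
Collecting terms: 0.005011 × V_2 = 0.06  =>  V_2 = 11.97 V
Power in each resistor, P = (ΔV)²/R:
  P_R1 = (12 - 0)²/4.3 = 33.49 W
  P_R2 = (0 - 11.97)²/91000 = 0.001575 W
  P_R3 = (12 - 11.97)²/200 = 0.000003463 W
P_total = P_R1 + P_R2 + P_R3 = 33.49 W

Final answer: 33.49 W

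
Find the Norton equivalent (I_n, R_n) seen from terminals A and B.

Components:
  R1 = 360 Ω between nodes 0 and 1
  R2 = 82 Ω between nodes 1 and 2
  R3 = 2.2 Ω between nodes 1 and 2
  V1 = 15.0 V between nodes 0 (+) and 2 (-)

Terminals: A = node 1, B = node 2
Find the Thévenin equivalent first; then I_n = V_th/R_th and R_n = R_th.
Step 1 — V_th is the open-circuit voltage V_A - V_B (nothing connected across the terminals).
Nodal analysis, taking node 2 as the 0 V reference.
Source V1 fixes V_0 = 15 V.
KCL at each unknown node (sum of currents leaving = 0; resistances in Ω):
  Node 1: (V_1 - 15)/360 + (V_1 - 0)/82 + (V_1 - 0)/2.2 = 0
Collecting terms: 0.4695 × V_1 = 0.04167  =>  V_1 = 0.08874 V
V_th = V_1 - V_2 = 0.08874 - 0 = 0.08874 V
Step 2 — R_th: zero the source — replace V1 by a short circuit (node 2 merges into node 0) — and find the resistance seen between A (node 1) and B (node 0).
Reduce the network between node 1 (A) and node 0 (B) by series/parallel combination:
  Rp1 = R1 ‖ R2 ‖ R3 (parallel, all between nodes 0 and 1) = 1/(1/360 + 1/82 + 1/2.2) = 2.13 Ω
R_th = 2.13 Ω
I_n = V_th/R_th = 0.08874/2.13 = 0.04167 A, and R_n = R_th = 2.13 Ω

Final answer: I_n = 0.04167 A, R_n = 2.13 Ω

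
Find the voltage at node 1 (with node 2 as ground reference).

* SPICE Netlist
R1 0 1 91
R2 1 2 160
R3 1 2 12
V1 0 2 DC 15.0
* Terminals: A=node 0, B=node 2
Nodal analysis, taking node 2 as the 0 V reference.
Source V1 fixes V_0 = 15 V.
KCL at each unknown node (sum of currents leaving = 0; resistances in Ω):
  Node 1: (V_1 - 15)/91 + (V_1 - 0)/160 + (V_1 - 0)/12 = 0
Collecting terms: 0.1006 × V_1 = 0.1648  =>  V_1 = 1.639 V
The requested potential is V_1 = 1.639 V.

Final answer: V_1 = 1.639 V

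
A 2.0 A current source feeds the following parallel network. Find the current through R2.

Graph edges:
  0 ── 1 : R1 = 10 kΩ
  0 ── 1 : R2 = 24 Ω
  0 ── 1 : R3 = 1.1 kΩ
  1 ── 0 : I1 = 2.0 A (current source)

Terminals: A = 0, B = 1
All resistors sit directly between nodes 0 and 1, so they are in parallel and share one voltage V; the full source current 2 A splits among them.
1/R_par = 1/10000 + 1/24 + 1/1100 = 0.04268 S  =>  R_par = 23.43 Ω
V = I × R_par = 2 × 23.43 = 46.87 V
I_R2 = V/R2 = 46.87/24 = 1.953 A

Final answer: 1.953 A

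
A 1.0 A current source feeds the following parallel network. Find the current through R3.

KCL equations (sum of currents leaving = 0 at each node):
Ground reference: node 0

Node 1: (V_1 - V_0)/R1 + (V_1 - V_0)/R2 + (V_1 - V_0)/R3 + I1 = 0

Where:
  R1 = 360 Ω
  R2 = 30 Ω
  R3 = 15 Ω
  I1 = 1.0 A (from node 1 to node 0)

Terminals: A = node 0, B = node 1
All resistors sit directly between nodes 0 and 1, so they are in parallel and share one voltage V; the full source current 1 A splits among them.
1/R_par = 1/360 + 1/30 + 1/15 = 0.1028 S  =>  R_par = 9.73 Ω
V = I × R_par = 1 × 9.73 = 9.73 V
I_R3 = V/R3 = 9.73/15 = 0.6486 A

Final answer: 0.6486 A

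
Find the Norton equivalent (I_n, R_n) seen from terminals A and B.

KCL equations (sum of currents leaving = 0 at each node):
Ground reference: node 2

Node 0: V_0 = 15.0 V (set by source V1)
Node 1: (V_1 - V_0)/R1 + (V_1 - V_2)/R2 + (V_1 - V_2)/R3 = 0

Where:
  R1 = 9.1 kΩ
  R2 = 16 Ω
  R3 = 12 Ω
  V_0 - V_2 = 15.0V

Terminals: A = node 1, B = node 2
Find the Thévenin equivalent first; then I_n = V_th/R_th and R_n = R_th.
Step 1 — V_th is the open-circuit voltage V_A - V_B (nothing connected across the terminals).
Nodal analysis, taking node 2 as the 0 V reference.
Source V1 fixes V_0 = 15 V.
KCL at each unknown node (sum of currents leaving = 0; resistances in Ω):
  Node 1: (V_1 - 15)/9100 + (V_1 - 0)/16 + (V_1 - 0)/12 = 0
Collecting terms: 0.1459 × V_1 = 0.001648  =>  V_1 = 0.01129 V
V_th = V_1 - V_2 = 0.01129 - 0 = 0.01129 V
Step 2 — R_th: zero the source — replace V1 by a short circuit (node 2 merges into node 0) — and find the resistance seen between A (node 1) and B (node 0).
Reduce the network between node 1 (A) and node 0 (B) by series/parallel combination:
  Rp1 = R1 ‖ R2 ‖ R3 (parallel, all between nodes 0 and 1) = 1/(1/9100 + 1/16 + 1/12) = 6.852 Ω
R_th = 6.852 Ω
I_n = V_th/R_th = 0.01129/6.852 = 0.001648 A, and R_n = R_th = 6.852 Ω

Final answer: I_n = 0.001648 A, R_n = 6.852 Ω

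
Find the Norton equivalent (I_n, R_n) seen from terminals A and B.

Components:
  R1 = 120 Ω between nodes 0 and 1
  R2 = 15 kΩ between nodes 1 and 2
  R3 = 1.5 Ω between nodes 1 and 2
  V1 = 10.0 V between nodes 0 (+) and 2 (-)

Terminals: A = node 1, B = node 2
Find the Thévenin equivalent first; then I_n = V_th/R_th and R_n = R_th.
Step 1 — V_th is the open-circuit voltage V_A - V_B (nothing connected across the terminals).
Nodal analysis, taking node 2 as the 0 V reference.
Source V1 fixes V_0 = 10 V.
KCL at each unknown node (sum of currents leaving = 0; resistances in Ω):
  Node 1: (V_1 - 10)/120 + (V_1 - 0)/15000 + (V_1 - 0)/1.5 = 0
Collecting terms: 0.6751 × V_1 = 0.08333  =>  V_1 = 0.1234 V
V_th = V_1 - V_2 = 0.1234 - 0 = 0.1234 V
Step 2 — R_th: zero the source — replace V1 by a short circuit (node 2 merges into node 0) — and find the resistance seen between A (node 1) and B (node 0).
Reduce the network between node 1 (A) and node 0 (B) by series/parallel combination:
  Rp1 = R1 ‖ R2 ‖ R3 (parallel, all between nodes 0 and 1) = 1/(1/120 + 1/15000 + 1/1.5) = 1.481 Ω
R_th = 1.481 Ω
I_n = V_th/R_th = 0.1234/1.481 = 0.08333 A, and R_n = R_th = 1.481 Ω

Final answer: I_n = 0.08333 A, R_n = 1.481 Ω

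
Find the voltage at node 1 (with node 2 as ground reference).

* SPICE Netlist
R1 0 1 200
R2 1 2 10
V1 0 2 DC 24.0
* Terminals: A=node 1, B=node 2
Nodal analysis, taking node 2 as the 0 V reference.
Source V1 fixes V_0 = 24 V.
KCL at each unknown node (sum of currents leaving = 0; resistances in Ω):
  Node 1: (V_1 - 24)/200 + (V_1 - 0)/10 = 0
Collecting terms: 0.105 × V_1 = 0.12  =>  V_1 = 1.143 V
The requested potential is V_1 = 1.143 V.

Final answer: V_1 = 1.143 V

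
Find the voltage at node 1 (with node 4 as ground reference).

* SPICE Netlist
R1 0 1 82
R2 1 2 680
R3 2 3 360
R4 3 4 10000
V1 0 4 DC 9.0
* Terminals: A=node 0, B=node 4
Nodal analysis, taking node 4 as the 0 V reference.
Source V1 fixes V_0 = 9 V.
KCL at each unknown node (sum of currents leaving = 0; resistances in Ω):
  Node 1: (V_1 - 9)/82 + (V_1 - V_2)/680 = 0
  Node 2: (V_2 - V_1)/680 + (V_2 - V_3)/360 = 0
  Node 3: (V_3 - V_2)/360 + (V_3 - 0)/10000 = 0
Collecting terms (coefficients in siemens):
  0.01367·V_1 - 0.001471·V_2 = 0.1098
  0.004248·V_2 - 0.001471·V_1 - 0.002778·V_3 = 0
  0.002878·V_3 - 0.002778·V_2 = 0
Solving these 3 simultaneous equations (Gaussian elimination) gives:
  V_1 = 8.934 V, V_2 = 8.383 V, V_3 = 8.092 V
The requested potential is V_1 = 8.934 V.

Final answer: V_1 = 8.934 V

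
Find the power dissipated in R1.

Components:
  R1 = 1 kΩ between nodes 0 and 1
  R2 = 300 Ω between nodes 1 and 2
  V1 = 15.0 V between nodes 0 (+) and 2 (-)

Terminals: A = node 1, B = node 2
Nodal analysis, taking node 2 as the 0 V reference.
Source V1 fixes V_0 = 15 V.
KCL at each unknown node (sum of currents leaving = 0; resistances in Ω):
  Node 1: (V_1 - 15)/1000 + (V_1 - 0)/300 = 0
Collecting terms: 0.004333 × V_1 = 0.015  =>  V_1 = 3.462 V
I_R1 = (V_0 - V_1)/R1 = (15 - 3.462)/1000 = 0.01154 A
P_R1 = I_R1² × R1 = (0.01154)² × 1000 = 0.1331 W

Final answer: 0.1331 W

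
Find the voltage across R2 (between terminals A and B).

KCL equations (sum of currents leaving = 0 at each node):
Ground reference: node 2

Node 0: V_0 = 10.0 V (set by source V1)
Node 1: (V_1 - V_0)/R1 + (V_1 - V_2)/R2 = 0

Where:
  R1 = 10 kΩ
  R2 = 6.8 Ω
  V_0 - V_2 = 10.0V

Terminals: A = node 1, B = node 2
R1 and R2 are in series across V1 (node 0 → node 1 → node 2), and the output A–B is taken across R2, so this is a voltage divider.
Series current: I = V1/(R1 + R2) = 10/(10000 + 6.8) = 10/10010 = 0.0009993 A
V_R2 = I × R2 = V1 × R2/(R1 + R2) = 10 × 6.8/10010 = 0.006795 V

Final answer: 0.006795 V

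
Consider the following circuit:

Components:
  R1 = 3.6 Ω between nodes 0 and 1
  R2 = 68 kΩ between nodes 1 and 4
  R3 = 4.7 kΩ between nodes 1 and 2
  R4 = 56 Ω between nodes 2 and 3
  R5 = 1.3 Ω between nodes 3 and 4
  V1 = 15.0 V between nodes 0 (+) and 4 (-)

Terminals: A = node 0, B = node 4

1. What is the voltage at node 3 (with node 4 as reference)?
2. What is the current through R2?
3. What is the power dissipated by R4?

Nodal analysis, taking node 4 as the 0 V reference.
Source V1 fixes V_0 = 15 V.
KCL at each unknown node (sum of currents leaving = 0; resistances in Ω):
  Node 1: (V_1 - 15)/3.6 + (V_1 - 0)/68000 + (V_1 - V_2)/4700 = 0
  Node 2: (V_2 - V_1)/4700 + (V_2 - V_3)/56 = 0
  Node 3: (V_3 - V_2)/56 + (V_3 - 0)/1.3 = 0
Collecting terms (coefficients in siemens):
  0.278·V_1 - 0.0002128·V_2 = 4.167
  0.01807·V_2 - 0.0002128·V_1 - 0.01786·V_3 = 0
  0.7871·V_3 - 0.01786·V_2 = 0
Solving these 3 simultaneous equations (Gaussian elimination) gives:
  V_1 = 14.99 V, V_2 = 0.1805 V, V_3 = 0.004096 V
Part 1:
  Read off the nodal solution: V_3 = 0.004096 V
Part 2:
  I_R2 = (V_1 - V_4)/R2 = (14.99 - 0)/68000 = 0.0002204 A
  Magnitude: I_R2 = 0.0002204 A
Part 3:
  I_R4 = (V_2 - V_3)/R4 = (0.1805 - 0.004096)/56 = 0.00315 A
  P_R4 = I_R4² × R4 = (0.00315)² × 56 = 0.0005558 W

Final answers:
1. V_3 = 0.004096 V
2. I_R2 = 0.0002204 A
3. P_R4 = 0.0005558 W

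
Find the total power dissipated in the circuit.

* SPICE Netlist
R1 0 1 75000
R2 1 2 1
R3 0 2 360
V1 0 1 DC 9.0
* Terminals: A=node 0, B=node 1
Nodal analysis, taking node 1 as the 0 V reference.
Source V1 fixes V_0 = 9 V.
KCL at each unknown node (sum of currents leaving = 0; resistances in Ω):
  Node 2: (V_2 - 0)/1 + (V_2 - 9)/360 = 0
Collecting terms: 1.003 × V_2 = 0.025  =>  V_2 = 0.02493 V
Power in each resistor, P = (ΔV)²/R:
  P_R1 = (9 - 0)²/75000 = 0.00108 W
  P_R2 = (0 - 0.02493)²/1 = 0.0006215 W
  P_R3 = (9 - 0.02493)²/360 = 0.2238 W
P_total = P_R1 + P_R2 + P_R3 = 0.2255 W

Final answer: 0.2255 W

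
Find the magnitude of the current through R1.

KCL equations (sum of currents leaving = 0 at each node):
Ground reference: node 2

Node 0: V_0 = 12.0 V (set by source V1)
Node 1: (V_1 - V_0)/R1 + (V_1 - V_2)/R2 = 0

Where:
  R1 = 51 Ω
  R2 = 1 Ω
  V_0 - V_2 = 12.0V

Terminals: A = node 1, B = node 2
Nodal analysis, taking node 2 as the 0 V reference.
Source V1 fixes V_0 = 12 V.
KCL at each unknown node (sum of currents leaving = 0; resistances in Ω):
  Node 1: (V_1 - 12)/51 + (V_1 - 0)/1 = 0
Collecting terms: 1.02 × V_1 = 0.2353  =>  V_1 = 0.2308 V
I_R1 = (V_0 - V_1)/R1 = (12 - 0.2308)/51 = 0.2308 A
|I_R1| = 0.2308 A

Final answer: |I_R1| = 0.2308 A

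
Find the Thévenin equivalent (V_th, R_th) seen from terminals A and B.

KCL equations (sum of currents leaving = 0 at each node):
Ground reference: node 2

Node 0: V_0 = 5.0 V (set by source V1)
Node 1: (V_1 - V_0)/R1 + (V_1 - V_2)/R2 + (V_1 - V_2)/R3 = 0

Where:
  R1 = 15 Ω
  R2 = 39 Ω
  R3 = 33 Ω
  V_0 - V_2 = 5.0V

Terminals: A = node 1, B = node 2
Step 1 — V_th is the open-circuit voltage V_A - V_B (nothing connected across the terminals).
Nodal analysis, taking node 2 as the 0 V reference.
Source V1 fixes V_0 = 5 V.
KCL at each unknown node (sum of currents leaving = 0; resistances in Ω):
  Node 1: (V_1 - 5)/15 + (V_1 - 0)/39 + (V_1 - 0)/33 = 0
Collecting terms: 0.1226 × V_1 = 0.3333  =>  V_1 = 2.719 V
V_th = V_1 - V_2 = 2.719 - 0 = 2.719 V
Step 2 — R_th: zero the source — replace V1 by a short circuit (node 2 merges into node 0) — and find the resistance seen between A (node 1) and B (node 0).
Reduce the network between node 1 (A) and node 0 (B) by series/parallel combination:
  Rp1 = R1 ‖ R2 ‖ R3 (parallel, all between nodes 0 and 1) = 1/(1/15 + 1/39 + 1/33) = 8.156 Ω
R_th = 8.156 Ω

Final answer: V_th = 2.719 V, R_th = 8.156 Ω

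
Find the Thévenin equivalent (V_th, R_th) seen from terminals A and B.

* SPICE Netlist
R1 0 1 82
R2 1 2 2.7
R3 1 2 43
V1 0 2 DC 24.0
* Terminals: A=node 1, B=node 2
Step 1 — V_th is the open-circuit voltage V_A - V_B (nothing connected across the terminals).
Nodal analysis, taking node 2 as the 0 V reference.
Source V1 fixes V_0 = 24 V.
KCL at each unknown node (sum of currents leaving = 0; resistances in Ω):
  Node 1: (V_1 - 24)/82 + (V_1 - 0)/2.7 + (V_1 - 0)/43 = 0
Collecting terms: 0.4058 × V_1 = 0.2927  =>  V_1 = 0.7212 V
V_th = V_1 - V_2 = 0.7212 - 0 = 0.7212 V
Step 2 — R_th: zero the source — replace V1 by a short circuit (node 2 merges into node 0) — and find the resistance seen between A (node 1) and B (node 0).
Reduce the network between node 1 (A) and node 0 (B) by series/parallel combination:
  Rp1 = R1 ‖ R2 ‖ R3 (parallel, all between nodes 0 and 1) = 1/(1/82 + 1/2.7 + 1/43) = 2.464 Ω
R_th = 2.464 Ω

Final answer: V_th = 0.7212 V, R_th = 2.464 Ω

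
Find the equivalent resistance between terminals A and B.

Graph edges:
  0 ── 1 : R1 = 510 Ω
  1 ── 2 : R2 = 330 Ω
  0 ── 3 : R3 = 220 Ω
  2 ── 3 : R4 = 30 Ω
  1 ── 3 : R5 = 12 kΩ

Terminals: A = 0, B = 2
The network is not a plain series/parallel combination. Inject a 1 A test current into terminal A (node 0) and return it from terminal B (node 2); then R_eq = V_A / (1 A).
Nodal analysis, taking node 2 as the 0 V reference.
Current source I_test pushes 1 A into node 0 and draws it out of node 2.
KCL at each unknown node (sum of currents leaving = 0; resistances in Ω):
  Node 0: (V_0 - V_1)/510 + (V_0 - V_3)/220 - 1 = 0
  Node 1: (V_1 - V_0)/510 + (V_1 - 0)/330 + (V_1 - V_3)/12000 = 0
  Node 3: (V_3 - V_0)/220 + (V_3 - V_1)/12000 + (V_3 - 0)/30 = 0
Collecting terms (coefficients in siemens):
  0.006506·V_0 - 0.001961·V_1 - 0.004545·V_3 = 1
  0.005074·V_1 - 0.001961·V_0 - 0.00008333·V_3 = 0
  0.03796·V_3 - 0.004545·V_0 - 0.00008333·V_1 = 0
Solving these 3 simultaneous equations (Gaussian elimination) gives:
  V_0 = 192.4 V, V_1 = 74.74 V, V_3 = 23.21 V
R_eq = V_0 / 1 A = 192.4 Ω

Final answer: 192.4 Ω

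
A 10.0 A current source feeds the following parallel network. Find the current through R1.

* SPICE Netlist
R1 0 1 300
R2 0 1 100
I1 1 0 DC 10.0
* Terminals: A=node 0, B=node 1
All resistors sit directly between nodes 0 and 1, so they are in parallel and share one voltage V; the full source current 10 A splits among them.
1/R_par = 1/300 + 1/100 = 0.01333 S  =>  R_par = 75 Ω
V = I × R_par = 10 × 75 = 750 V
I_R1 = V/R1 = 750/300 = 2.5 A

Final answer: 2.5 A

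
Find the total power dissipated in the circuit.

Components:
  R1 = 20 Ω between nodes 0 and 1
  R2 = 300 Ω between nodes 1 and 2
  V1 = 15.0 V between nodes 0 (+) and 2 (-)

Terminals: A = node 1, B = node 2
Nodal analysis, taking node 2 as the 0 V reference.
Source V1 fixes V_0 = 15 V.
KCL at each unknown node (sum of currents leaving = 0; resistances in Ω):
  Node 1: (V_1 - 15)/20 + (V_1 - 0)/300 = 0
Collecting terms: 0.05333 × V_1 = 0.75  =>  V_1 = 14.06 V
Power in each resistor, P = (ΔV)²/R:
  P_R1 = (15 - 14.06)²/20 = 0.04395 W
  P_R2 = (14.06 - 0)²/300 = 0.6592 W
P_total = P_R1 + P_R2 = 0.7031 W

Final answer: 0.7031 W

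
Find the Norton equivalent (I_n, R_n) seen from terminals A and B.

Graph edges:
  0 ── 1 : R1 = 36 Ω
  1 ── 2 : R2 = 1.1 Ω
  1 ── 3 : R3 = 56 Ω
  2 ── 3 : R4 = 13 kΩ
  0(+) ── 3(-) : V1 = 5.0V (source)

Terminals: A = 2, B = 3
Find the Thévenin equivalent first; then I_n = V_th/R_th and R_n = R_th.
Step 1 — V_th is the open-circuit voltage V_A - V_B (nothing connected across the terminals).
Nodal analysis, taking node 3 as the 0 V reference.
Source V1 fixes V_0 = 5 V.
KCL at each unknown node (sum of currents leaving = 0; resistances in Ω):
  Node 1: (V_1 - 5)/36 + (V_1 - V_2)/1.1 + (V_1 - 0)/56 = 0
  Node 2: (V_2 - V_1)/1.1 + (V_2 - 0)/13000 = 0
Collecting terms (coefficients in siemens):
  0.9547·V_1 - 0.9091·V_2 = 0.1389
  0.9092·V_2 - 0.9091·V_1 = 0
Determinant D = (0.9547)(0.9092) - (-0.9091)(-0.9091) = 0.04156
V_1 = [(0.1389)(0.9092) - (-0.9091)(0)]/D = 3.038 V
V_2 = [(0.9547)(0) - (0.1389)(-0.9091)]/D = 3.038 V
V_th = V_2 - V_3 = 3.038 - 0 = 3.038 V
Step 2 — R_th: zero the source — replace V1 by a short circuit (node 3 merges into node 0) — and find the resistance seen between A (node 2) and B (node 0).
Reduce the network between node 2 (A) and node 0 (B) by series/parallel combination:
  Rp1 = R1 ‖ R3 (parallel, both between nodes 0 and 1) = 1/(1/36 + 1/56) = 21.91 Ω
  Rs1 = R2 + Rp1 (series, joined only at node 1) = 1.1 + 21.91 = 23.01 Ω
  Rp2 = R4 ‖ Rs1 (parallel, both between nodes 0 and 2) = 1/(1/13000 + 1/23.01) = 22.97 Ω
R_th = 22.97 Ω
I_n = V_th/R_th = 3.038/22.97 = 0.1323 A, and R_n = R_th = 22.97 Ω

Final answer: I_n = 0.1323 A, R_n = 22.97 Ω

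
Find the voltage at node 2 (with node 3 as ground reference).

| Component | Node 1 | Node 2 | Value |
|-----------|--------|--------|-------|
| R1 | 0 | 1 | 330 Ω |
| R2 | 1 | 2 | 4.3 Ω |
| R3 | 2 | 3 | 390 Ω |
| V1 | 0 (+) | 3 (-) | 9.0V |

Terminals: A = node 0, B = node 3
Nodal analysis, taking node 3 as the 0 V reference.
Source V1 fixes V_0 = 9 V.
KCL at each unknown node (sum of currents leaving = 0; resistances in Ω):
  Node 1: (V_1 - 9)/330 + (V_1 - V_2)/4.3 = 0
  Node 2: (V_2 - V_1)/4.3 + (V_2 - 0)/390 = 0
Collecting terms (coefficients in siemens):
  0.2356·V_1 - 0.2326·V_2 = 0.02727
  0.2351·V_2 - 0.2326·V_1 = 0
Determinant D = (0.2356)(0.2351) - (-0.2326)(-0.2326) = 0.001309
V_1 = [(0.02727)(0.2351) - (-0.2326)(0)]/D = 4.899 V
V_2 = [(0.2356)(0) - (0.02727)(-0.2326)]/D = 4.846 V
The requested potential is V_2 = 4.846 V.

Final answer: V_2 = 4.846 V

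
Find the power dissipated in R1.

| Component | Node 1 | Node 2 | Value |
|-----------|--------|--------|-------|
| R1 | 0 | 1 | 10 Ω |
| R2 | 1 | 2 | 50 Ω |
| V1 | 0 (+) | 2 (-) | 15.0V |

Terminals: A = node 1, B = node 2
Nodal analysis, taking node 2 as the 0 V reference.
Source V1 fixes V_0 = 15 V.
KCL at each unknown node (sum of currents leaving = 0; resistances in Ω):
  Node 1: (V_1 - 15)/10 + (V_1 - 0)/50 = 0
Collecting terms: 0.12 × V_1 = 1.5  =>  V_1 = 12.5 V
I_R1 = (V_0 - V_1)/R1 = (15 - 12.5)/10 = 0.25 A
P_R1 = I_R1² × R1 = (0.25)² × 10 = 0.625 W

Final answer: 0.625 W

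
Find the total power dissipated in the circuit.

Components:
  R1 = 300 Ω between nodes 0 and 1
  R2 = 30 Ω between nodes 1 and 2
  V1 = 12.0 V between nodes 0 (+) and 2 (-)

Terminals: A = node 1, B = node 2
Nodal analysis, taking node 2 as the 0 V reference.
Source V1 fixes V_0 = 12 V.
KCL at each unknown node (sum of currents leaving = 0; resistances in Ω):
  Node 1: (V_1 - 12)/300 + (V_1 - 0)/30 = 0
Collecting terms: 0.03667 × V_1 = 0.04  =>  V_1 = 1.091 V
Power in each resistor, P = (ΔV)²/R:
  P_R1 = (12 - 1.091)²/300 = 0.3967 W
  P_R2 = (1.091 - 0)²/30 = 0.03967 W
P_total = P_R1 + P_R2 = 0.4364 W

Final answer: 0.4364 W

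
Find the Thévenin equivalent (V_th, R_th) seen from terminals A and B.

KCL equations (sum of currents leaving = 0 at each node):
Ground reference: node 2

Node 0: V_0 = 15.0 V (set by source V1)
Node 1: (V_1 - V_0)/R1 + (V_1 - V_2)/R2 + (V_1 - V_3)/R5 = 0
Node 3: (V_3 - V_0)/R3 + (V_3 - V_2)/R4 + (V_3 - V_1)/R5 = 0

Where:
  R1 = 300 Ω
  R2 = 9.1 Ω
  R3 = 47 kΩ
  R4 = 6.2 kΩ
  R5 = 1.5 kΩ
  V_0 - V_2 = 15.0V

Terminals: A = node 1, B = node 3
Step 1 — V_th is the open-circuit voltage V_A - V_B (nothing connected across the terminals).
Nodal analysis, taking node 2 as the 0 V reference.
Source V1 fixes V_0 = 15 V.
KCL at each unknown node (sum of currents leaving = 0; resistances in Ω):
  Node 1: (V_1 - 15)/300 + (V_1 - 0)/9.1 + (V_1 - V_3)/1500 = 0
  Node 3: (V_3 - 15)/47000 + (V_3 - 0)/6200 + (V_3 - V_1)/1500 = 0
Collecting terms (coefficients in siemens):
  0.1139·V_1 - 0.0006667·V_3 = 0.05
  0.0008492·V_3 - 0.0006667·V_1 = 0.0003191
Determinant D = (0.1139)(0.0008492) - (-0.0006667)(-0.0006667) = 0.00009627
V_1 = [(0.05)(0.0008492) - (-0.0006667)(0.0003191)]/D = 0.4433 V
V_3 = [(0.1139)(0.0003191) - (0.05)(-0.0006667)]/D = 0.7238 V
V_th = V_1 - V_3 = 0.4433 - 0.7238 = -0.2805 V
Step 2 — R_th: zero the source — replace V1 by a short circuit (node 2 merges into node 0) — and find the resistance seen between A (node 1) and B (node 3).
Reduce the network between node 1 (A) and node 3 (B) by series/parallel combination:
  Rp1 = R1 ‖ R2 (parallel, both between nodes 0 and 1) = 1/(1/300 + 1/9.1) = 8.832 Ω
  Rp2 = R3 ‖ R4 (parallel, both between nodes 0 and 3) = 1/(1/47000 + 1/6200) = 5477 Ω
  Rs1 = Rp1 + Rp2 (series, joined only at node 0) = 8.832 + 5477 = 5486 Ω
  Rp3 = R5 ‖ Rs1 (parallel, both between nodes 1 and 3) = 1/(1/1500 + 1/5486) = 1178 Ω
R_th = 1.178 kΩ

Final answer: V_th = -0.2805 V, R_th = 1.178 kΩ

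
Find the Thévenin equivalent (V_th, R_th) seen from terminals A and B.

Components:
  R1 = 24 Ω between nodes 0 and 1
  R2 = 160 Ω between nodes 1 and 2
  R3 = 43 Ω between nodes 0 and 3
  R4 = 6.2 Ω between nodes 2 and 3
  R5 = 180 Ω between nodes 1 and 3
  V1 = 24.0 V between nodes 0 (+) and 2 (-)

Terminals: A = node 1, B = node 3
Step 1 — V_th is the open-circuit voltage V_A - V_B (nothing connected across the terminals).
Nodal analysis, taking node 2 as the 0 V reference.
Source V1 fixes V_0 = 24 V.
KCL at each unknown node (sum of currents leaving = 0; resistances in Ω):
  Node 1: (V_1 - 24)/24 + (V_1 - 0)/160 + (V_1 - V_3)/180 = 0
  Node 3: (V_3 - 24)/43 + (V_3 - 0)/6.2 + (V_3 - V_1)/180 = 0
Collecting terms (coefficients in siemens):
  0.05347·V_1 - 0.005556·V_3 = 1
  0.1901·V_3 - 0.005556·V_1 = 0.5581
Determinant D = (0.05347)(0.1901) - (-0.005556)(-0.005556) = 0.01013
V_1 = [(1)(0.1901) - (-0.005556)(0.5581)]/D = 19.06 V
V_3 = [(0.05347)(0.5581) - (1)(-0.005556)]/D = 3.493 V
V_th = V_1 - V_3 = 19.06 - 3.493 = 15.57 V
Step 2 — R_th: zero the source — replace V1 by a short circuit (node 2 merges into node 0) — and find the resistance seen between A (node 1) and B (node 3).
Reduce the network between node 1 (A) and node 3 (B) by series/parallel combination:
  Rp1 = R1 ‖ R2 (parallel, both between nodes 0 and 1) = 1/(1/24 + 1/160) = 20.87 Ω
  Rp2 = R3 ‖ R4 (parallel, both between nodes 0 and 3) = 1/(1/43 + 1/6.2) = 5.419 Ω
  Rs1 = Rp1 + Rp2 (series, joined only at node 0) = 20.87 + 5.419 = 26.29 Ω
  Rp3 = R5 ‖ Rs1 (parallel, both between nodes 1 and 3) = 1/(1/180 + 1/26.29) = 22.94 Ω
R_th = 22.94 Ω

Final answer: V_th = 15.57 V, R_th = 22.94 Ω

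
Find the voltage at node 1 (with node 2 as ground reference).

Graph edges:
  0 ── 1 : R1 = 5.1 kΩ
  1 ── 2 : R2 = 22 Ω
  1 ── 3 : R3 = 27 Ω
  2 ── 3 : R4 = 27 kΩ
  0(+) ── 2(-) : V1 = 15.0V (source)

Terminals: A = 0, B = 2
Nodal analysis, taking node 2 as the 0 V reference.
Source V1 fixes V_0 = 15 V.
KCL at each unknown node (sum of currents leaving = 0; resistances in Ω):
  Node 1: (V_1 - 15)/5100 + (V_1 - 0)/22 + (V_1 - V_3)/27 = 0
  Node 3: (V_3 - V_1)/27 + (V_3 - 0)/27000 = 0
Collecting terms (coefficients in siemens):
  0.08269·V_1 - 0.03704·V_3 = 0.002941
  0.03707·V_3 - 0.03704·V_1 = 0
Determinant D = (0.08269)(0.03707) - (-0.03704)(-0.03704) = 0.001694
V_1 = [(0.002941)(0.03707) - (-0.03704)(0)]/D = 0.06438 V
V_3 = [(0.08269)(0) - (0.002941)(-0.03704)]/D = 0.06431 V
The requested potential is V_1 = 0.06438 V.

Final answer: V_1 = 0.06438 V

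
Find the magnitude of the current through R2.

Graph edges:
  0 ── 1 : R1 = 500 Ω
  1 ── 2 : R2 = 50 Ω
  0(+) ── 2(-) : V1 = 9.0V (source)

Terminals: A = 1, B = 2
Nodal analysis, taking node 2 as the 0 V reference.
Source V1 fixes V_0 = 9 V.
KCL at each unknown node (sum of currents leaving = 0; resistances in Ω):
  Node 1: (V_1 - 9)/500 + (V_1 - 0)/50 = 0
Collecting terms: 0.022 × V_1 = 0.018  =>  V_1 = 0.8182 V
I_R2 = (V_1 - V_2)/R2 = (0.8182 - 0)/50 = 0.01636 A
|I_R2| = 0.01636 A

Final answer: |I_R2| = 0.01636 A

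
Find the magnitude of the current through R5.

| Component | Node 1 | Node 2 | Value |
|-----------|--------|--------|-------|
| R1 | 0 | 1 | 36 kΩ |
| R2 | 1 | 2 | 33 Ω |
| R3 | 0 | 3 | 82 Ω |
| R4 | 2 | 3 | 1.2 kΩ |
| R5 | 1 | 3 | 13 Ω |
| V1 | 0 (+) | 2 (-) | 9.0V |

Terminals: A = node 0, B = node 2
Nodal analysis, taking node 2 as the 0 V reference.
Source V1 fixes V_0 = 9 V.
KCL at each unknown node (sum of currents leaving = 0; resistances in Ω):
  Node 1: (V_1 - 9)/36000 + (V_1 - 0)/33 + (V_1 - V_3)/13 = 0
  Node 3: (V_3 - 9)/82 + (V_3 - 0)/1200 + (V_3 - V_1)/13 = 0
Collecting terms (coefficients in siemens):
  0.1073·V_1 - 0.07692·V_3 = 0.00025
  0.08995·V_3 - 0.07692·V_1 = 0.1098
Determinant D = (0.1073)(0.08995) - (-0.07692)(-0.07692) = 0.00373
V_1 = [(0.00025)(0.08995) - (-0.07692)(0.1098)]/D = 2.269 V
V_3 = [(0.1073)(0.1098) - (0.00025)(-0.07692)]/D = 3.161 V
I_R5 = (V_1 - V_3)/R5 = (2.269 - 3.161)/13 = -0.06858 A
|I_R5| = 0.06858 A

Final answer: |I_R5| = 0.06858 A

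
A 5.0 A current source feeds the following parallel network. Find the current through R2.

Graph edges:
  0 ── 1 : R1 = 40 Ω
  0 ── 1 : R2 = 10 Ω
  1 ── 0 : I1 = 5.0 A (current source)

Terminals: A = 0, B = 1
All resistors sit directly between nodes 0 and 1, so they are in parallel and share one voltage V; the full source current 5 A splits among them.
1/R_par = 1/40 + 1/10 = 0.125 S  =>  R_par = 8 Ω
V = I × R_par = 5 × 8 = 40 V
I_R2 = V/R2 = 40/10 = 4 A

Final answer: 4 A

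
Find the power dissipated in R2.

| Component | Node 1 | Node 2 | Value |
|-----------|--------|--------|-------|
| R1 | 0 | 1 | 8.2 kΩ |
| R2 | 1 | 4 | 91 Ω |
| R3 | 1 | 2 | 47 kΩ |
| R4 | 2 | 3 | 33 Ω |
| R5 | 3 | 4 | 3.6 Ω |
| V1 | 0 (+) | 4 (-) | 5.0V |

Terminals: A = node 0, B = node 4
Nodal analysis, taking node 4 as the 0 V reference.
Source V1 fixes V_0 = 5 V.
KCL at each unknown node (sum of currents leaving = 0; resistances in Ω):
  Node 1: (V_1 - 5)/8200 + (V_1 - 0)/91 + (V_1 - V_2)/47000 = 0
  Node 2: (V_2 - V_1)/47000 + (V_2 - V_3)/33 = 0
  Node 3: (V_3 - V_2)/33 + (V_3 - 0)/3.6 = 0
Collecting terms (coefficients in siemens):
  0.01113·V_1 - 0.00002128·V_2 = 0.0006098
  0.03032·V_2 - 0.00002128·V_1 - 0.0303·V_3 = 0
  0.3081·V_3 - 0.0303·V_2 = 0
Solving these 3 simultaneous equations (Gaussian elimination) gives:
  V_1 = 0.05477 V, V_2 = 0.00004262 V, V_3 = 0.000004192 V
I_R2 = (V_1 - V_4)/R2 = (0.05477 - 0)/91 = 0.0006019 A
P_R2 = I_R2² × R2 = (0.0006019)² × 91 = 0.00003297 W

Final answer: 3.297e-05 W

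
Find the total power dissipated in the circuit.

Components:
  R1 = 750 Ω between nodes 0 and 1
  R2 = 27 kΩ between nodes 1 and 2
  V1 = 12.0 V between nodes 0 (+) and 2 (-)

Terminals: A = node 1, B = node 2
Nodal analysis, taking node 2 as the 0 V reference.
Source V1 fixes V_0 = 12 V.
KCL at each unknown node (sum of currents leaving = 0; resistances in Ω):
  Node 1: (V_1 - 12)/750 + (V_1 - 0)/27000 = 0
Collecting terms: 0.00137 × V_1 = 0.016  =>  V_1 = 11.68 V
Power in each resistor, P = (ΔV)²/R:
  P_R1 = (12 - 11.68)²/750 = 0.0001402 W
  P_R2 = (11.68 - 0)²/27000 = 0.005049 W
P_total = P_R1 + P_R2 = 0.005189 W

Final answer: 0.005189 W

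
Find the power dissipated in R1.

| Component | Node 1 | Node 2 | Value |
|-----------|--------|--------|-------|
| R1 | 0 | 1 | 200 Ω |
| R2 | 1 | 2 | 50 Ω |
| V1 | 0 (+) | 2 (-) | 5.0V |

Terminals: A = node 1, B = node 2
Nodal analysis, taking node 2 as the 0 V reference.
Source V1 fixes V_0 = 5 V.
KCL at each unknown node (sum of currents leaving = 0; resistances in Ω):
  Node 1: (V_1 - 5)/200 + (V_1 - 0)/50 = 0
Collecting terms: 0.025 × V_1 = 0.025  =>  V_1 = 1 V
I_R1 = (V_0 - V_1)/R1 = (5 - 1)/200 = 0.02 A
P_R1 = I_R1² × R1 = (0.02)² × 200 = 0.08 W

Final answer: 0.08 W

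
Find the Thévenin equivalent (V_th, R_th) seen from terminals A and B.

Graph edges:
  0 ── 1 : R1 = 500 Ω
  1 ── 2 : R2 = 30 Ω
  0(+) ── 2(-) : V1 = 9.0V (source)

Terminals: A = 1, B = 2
Step 1 — V_th is the open-circuit voltage V_A - V_B (nothing connected across the terminals).
Nodal analysis, taking node 2 as the 0 V reference.
Source V1 fixes V_0 = 9 V.
KCL at each unknown node (sum of currents leaving = 0; resistances in Ω):
  Node 1: (V_1 - 9)/500 + (V_1 - 0)/30 = 0
Collecting terms: 0.03533 × V_1 = 0.018  =>  V_1 = 0.5094 V
V_th = V_1 - V_2 = 0.5094 - 0 = 0.5094 V
Step 2 — R_th: zero the source — replace V1 by a short circuit (node 2 merges into node 0) — and find the resistance seen between A (node 1) and B (node 0).
Reduce the network between node 1 (A) and node 0 (B) by series/parallel combination:
  Rp1 = R1 ‖ R2 (parallel, both between nodes 0 and 1) = 1/(1/500 + 1/30) = 28.3 Ω
R_th = 28.3 Ω

Final answer: V_th = 0.5094 V, R_th = 28.3 Ω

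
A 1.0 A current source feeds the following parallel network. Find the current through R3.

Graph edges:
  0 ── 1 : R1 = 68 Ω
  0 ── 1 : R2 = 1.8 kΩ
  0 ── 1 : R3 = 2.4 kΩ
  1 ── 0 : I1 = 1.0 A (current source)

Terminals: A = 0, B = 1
All resistors sit directly between nodes 0 and 1, so they are in parallel and share one voltage V; the full source current 1 A splits among them.
1/R_par = 1/68 + 1/1800 + 1/2400 = 0.01568 S  =>  R_par = 63.78 Ω
V = I × R_par = 1 × 63.78 = 63.78 V
I_R3 = V/R3 = 63.78/2400 = 0.02658 A

Final answer: 0.02658 A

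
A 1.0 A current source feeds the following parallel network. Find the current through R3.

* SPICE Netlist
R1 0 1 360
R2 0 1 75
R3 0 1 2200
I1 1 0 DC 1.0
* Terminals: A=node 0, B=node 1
All resistors sit directly between nodes 0 and 1, so they are in parallel and share one voltage V; the full source current 1 A splits among them.
1/R_par = 1/360 + 1/75 + 1/2200 = 0.01657 S  =>  R_par = 60.37 Ω
V = I × R_par = 1 × 60.37 = 60.37 V
I_R3 = V/R3 = 60.37/2200 = 0.02744 A

Final answer: 0.02744 A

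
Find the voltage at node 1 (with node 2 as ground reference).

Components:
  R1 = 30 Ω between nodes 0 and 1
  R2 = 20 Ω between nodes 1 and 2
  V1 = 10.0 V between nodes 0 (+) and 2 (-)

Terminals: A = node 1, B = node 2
Nodal analysis, taking node 2 as the 0 V reference.
Source V1 fixes V_0 = 10 V.
KCL at each unknown node (sum of currents leaving = 0; resistances in Ω):
  Node 1: (V_1 - 10)/30 + (V_1 - 0)/20 = 0
Collecting terms: 0.08333 × V_1 = 0.3333  =>  V_1 = 4 V
The requested potential is V_1 = 4 V.

Final answer: V_1 = 4 V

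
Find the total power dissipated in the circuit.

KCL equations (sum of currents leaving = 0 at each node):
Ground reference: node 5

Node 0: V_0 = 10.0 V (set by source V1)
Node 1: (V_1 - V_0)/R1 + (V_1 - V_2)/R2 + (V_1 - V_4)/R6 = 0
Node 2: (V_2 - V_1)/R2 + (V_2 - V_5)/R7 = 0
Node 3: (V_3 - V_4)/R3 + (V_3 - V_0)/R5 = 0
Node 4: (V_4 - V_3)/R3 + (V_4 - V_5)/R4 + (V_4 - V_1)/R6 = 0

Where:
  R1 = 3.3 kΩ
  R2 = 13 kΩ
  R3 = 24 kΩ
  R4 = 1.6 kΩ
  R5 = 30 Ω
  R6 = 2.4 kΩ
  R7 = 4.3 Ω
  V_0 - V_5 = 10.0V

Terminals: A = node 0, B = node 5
Nodal analysis, taking node 5 as the 0 V reference.
Source V1 fixes V_0 = 10 V.
KCL at each unknown node (sum of currents leaving = 0; resistances in Ω):
  Node 1: (V_1 - 10)/3300 + (V_1 - V_2)/13000 + (V_1 - V_4)/2400 = 0
  Node 2: (V_2 - V_1)/13000 + (V_2 - 0)/4.3 = 0
  Node 3: (V_3 - V_4)/24000 + (V_3 - 10)/30 = 0
  Node 4: (V_4 - V_3)/24000 + (V_4 - 0)/1600 + (V_4 - V_1)/2400 = 0
Collecting terms (coefficients in siemens):
  0.0007966·V_1 - 0.00007692·V_2 - 0.0004167·V_4 = 0.00303
  0.2326·V_2 - 0.00007692·V_1 = 0
  0.03338·V_3 - 0.00004167·V_4 = 0.3333
  0.001083·V_4 - 0.0004167·V_1 - 0.00004167·V_3 = 0
Solving these 4 simultaneous equations (Gaussian elimination) gives:
  V_1 = 5.014 V, V_2 = 0.001658 V, V_3 = 9.99 V, V_4 = 2.313 V
Power in each resistor, P = (ΔV)²/R:
  P_R1 = (10 - 5.014)²/3300 = 0.007534 W
  P_R2 = (5.014 - 0.001658)²/13000 = 0.001932 W
  P_R3 = (9.99 - 2.313)²/24000 = 0.002456 W
  P_R4 = (2.313 - 0)²/1600 = 0.003343 W
  P_R5 = (10 - 9.99)²/30 = 0.00000307 W
  P_R6 = (5.014 - 2.313)²/2400 = 0.00304 W
  P_R7 = (0.001658 - 0)²/4.3 = 0.0000006392 W
P_total = P_R1 + P_R2 + P_R3 + P_R4 + P_R5 + P_R6 + P_R7 = 0.01831 W

Final answer: 0.01831 W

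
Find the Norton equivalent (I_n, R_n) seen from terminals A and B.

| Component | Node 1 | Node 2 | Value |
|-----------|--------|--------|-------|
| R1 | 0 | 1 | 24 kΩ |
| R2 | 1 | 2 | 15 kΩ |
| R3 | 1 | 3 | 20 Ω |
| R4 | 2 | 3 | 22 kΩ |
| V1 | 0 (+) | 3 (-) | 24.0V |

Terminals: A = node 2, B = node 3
Find the Thévenin equivalent first; then I_n = V_th/R_th and R_n = R_th.
Step 1 — V_th is the open-circuit voltage V_A - V_B (nothing connected across the terminals).
Nodal analysis, taking node 3 as the 0 V reference.
Source V1 fixes V_0 = 24 V.
KCL at each unknown node (sum of currents leaving = 0; resistances in Ω):
  Node 1: (V_1 - 24)/24000 + (V_1 - V_2)/15000 + (V_1 - 0)/20 = 0
  Node 2: (V_2 - V_1)/15000 + (V_2 - 0)/22000 = 0
Collecting terms (coefficients in siemens):
  0.05011·V_1 - 0.00006667·V_2 = 0.001
  0.0001121·V_2 - 0.00006667·V_1 = 0
Determinant D = (0.05011)(0.0001121) - (-0.00006667)(-0.00006667) = 0.000005614
V_1 = [(0.001)(0.0001121) - (-0.00006667)(0)]/D = 0.01997 V
V_2 = [(0.05011)(0) - (0.001)(-0.00006667)]/D = 0.01188 V
V_th = V_2 - V_3 = 0.01188 - 0 = 0.01188 V
Step 2 — R_th: zero the source — replace V1 by a short circuit (node 3 merges into node 0) — and find the resistance seen between A (node 2) and B (node 0).
Reduce the network between node 2 (A) and node 0 (B) by series/parallel combination:
  Rp1 = R1 ‖ R3 (parallel, both between nodes 0 and 1) = 1/(1/24000 + 1/20) = 19.98 Ω
  Rs1 = R2 + Rp1 (series, joined only at node 1) = 15000 + 19.98 = 15020 Ω
  Rp2 = R4 ‖ Rs1 (parallel, both between nodes 0 and 2) = 1/(1/22000 + 1/15020) = 8926 Ω
R_th = 8.926 kΩ
I_n = V_th/R_th = 0.01188/8926 = 0.00000133 A, and R_n = R_th = 8.926 kΩ

Final answer: I_n = 1.33e-06 A, R_n = 8.926 kΩ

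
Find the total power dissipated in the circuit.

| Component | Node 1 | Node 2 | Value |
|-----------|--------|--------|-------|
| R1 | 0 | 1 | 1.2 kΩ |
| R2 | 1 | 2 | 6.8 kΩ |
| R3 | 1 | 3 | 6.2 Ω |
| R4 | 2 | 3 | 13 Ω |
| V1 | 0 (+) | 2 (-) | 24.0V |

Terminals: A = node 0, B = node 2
Nodal analysis, taking node 2 as the 0 V reference.
Source V1 fixes V_0 = 24 V.
KCL at each unknown node (sum of currents leaving = 0; resistances in Ω):
  Node 1: (V_1 - 24)/1200 + (V_1 - 0)/6800 + (V_1 - V_3)/6.2 = 0
  Node 3: (V_3 - V_1)/6.2 + (V_3 - 0)/13 = 0
Collecting terms (coefficients in siemens):
  0.1623·V_1 - 0.1613·V_3 = 0.02
  0.2382·V_3 - 0.1613·V_1 = 0
Determinant D = (0.1623)(0.2382) - (-0.1613)(-0.1613) = 0.01264
V_1 = [(0.02)(0.2382) - (-0.1613)(0)]/D = 0.3769 V
V_3 = [(0.1623)(0) - (0.02)(-0.1613)]/D = 0.2552 V
Power in each resistor, P = (ΔV)²/R:
  P_R1 = (24 - 0.3769)²/1200 = 0.465 W
  P_R2 = (0.3769 - 0)²/6800 = 0.00002089 W
  P_R3 = (0.3769 - 0.2552)²/6.2 = 0.002389 W
  P_R4 = (0 - 0.2552)²/13 = 0.00501 W
P_total = P_R1 + P_R2 + P_R3 + P_R4 = 0.4725 W

Final answer: 0.4725 W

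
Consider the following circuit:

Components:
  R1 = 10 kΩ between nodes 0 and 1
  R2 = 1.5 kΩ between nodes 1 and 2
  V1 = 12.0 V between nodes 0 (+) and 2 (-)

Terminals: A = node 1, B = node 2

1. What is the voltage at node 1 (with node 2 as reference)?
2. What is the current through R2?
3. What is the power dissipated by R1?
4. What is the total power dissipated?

Nodal analysis, taking node 2 as the 0 V reference.
Source V1 fixes V_0 = 12 V.
KCL at each unknown node (sum of currents leaving = 0; resistances in Ω):
  Node 1: (V_1 - 12)/10000 + (V_1 - 0)/1500 = 0
Collecting terms: 0.0007667 × V_1 = 0.0012  =>  V_1 = 1.565 V
Part 1:
  Read off the nodal solution: V_1 = 1.565 V
Part 2:
  I_R2 = (V_1 - V_2)/R2 = (1.565 - 0)/1500 = 0.001043 A
  Magnitude: I_R2 = 0.001043 A
Part 3:
  I_R1 = (V_0 - V_1)/R1 = (12 - 1.565)/10000 = 0.001043 A
  P_R1 = I_R1² × R1 = (0.001043)² × 10000 = 0.01089 W
Part 4:
  Power in each resistor, P = (ΔV)²/R:
    P_R1 = (12 - 1.565)²/10000 = 0.01089 W
    P_R2 = (1.565 - 0)²/1500 = 0.001633 W
  P_total = P_R1 + P_R2 = 0.01252 W

Final answers:
1. V_1 = 1.565 V
2. I_R2 = 0.001043 A
3. P_R1 = 0.01089 W
4. P_total = 0.01252 W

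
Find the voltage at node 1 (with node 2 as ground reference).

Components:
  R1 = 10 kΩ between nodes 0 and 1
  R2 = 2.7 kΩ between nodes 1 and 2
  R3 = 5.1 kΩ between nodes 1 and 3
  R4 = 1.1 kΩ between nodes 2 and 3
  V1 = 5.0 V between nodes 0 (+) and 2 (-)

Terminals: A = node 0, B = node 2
Nodal analysis, taking node 2 as the 0 V reference.
Source V1 fixes V_0 = 5 V.
KCL at each unknown node (sum of currents leaving = 0; resistances in Ω):
  Node 1: (V_1 - 5)/10000 + (V_1 - 0)/2700 + (V_1 - V_3)/5100 = 0
  Node 3: (V_3 - V_1)/5100 + (V_3 - 0)/1100 = 0
Collecting terms (coefficients in siemens):
  0.0006664·V_1 - 0.0001961·V_3 = 0.0005
  0.001105·V_3 - 0.0001961·V_1 = 0
Determinant D = (0.0006664)(0.001105) - (-0.0001961)(-0.0001961) = 0.0000006981
V_1 = [(0.0005)(0.001105) - (-0.0001961)(0)]/D = 0.7916 V
V_3 = [(0.0006664)(0) - (0.0005)(-0.0001961)]/D = 0.1404 V
The requested potential is V_1 = 0.7916 V.

Final answer: V_1 = 0.7916 V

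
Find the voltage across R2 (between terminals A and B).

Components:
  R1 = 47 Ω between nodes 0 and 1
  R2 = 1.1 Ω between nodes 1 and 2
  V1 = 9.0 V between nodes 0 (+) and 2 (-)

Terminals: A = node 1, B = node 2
R1 and R2 are in series across V1 (node 0 → node 1 → node 2), and the output A–B is taken across R2, so this is a voltage divider.
Series current: I = V1/(R1 + R2) = 9/(47 + 1.1) = 9/48.1 = 0.1871 A
V_R2 = I × R2 = V1 × R2/(R1 + R2) = 9 × 1.1/48.1 = 0.2058 V

Final answer: 0.2058 V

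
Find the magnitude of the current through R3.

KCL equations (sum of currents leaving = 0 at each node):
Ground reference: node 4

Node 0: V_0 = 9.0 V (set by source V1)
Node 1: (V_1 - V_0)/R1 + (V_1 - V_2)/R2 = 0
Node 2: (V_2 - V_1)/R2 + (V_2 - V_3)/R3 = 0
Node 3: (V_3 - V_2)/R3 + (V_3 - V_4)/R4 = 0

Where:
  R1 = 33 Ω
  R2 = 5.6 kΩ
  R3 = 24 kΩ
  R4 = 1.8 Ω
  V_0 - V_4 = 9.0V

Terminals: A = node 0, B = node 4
Nodal analysis, taking node 4 as the 0 V reference.
Source V1 fixes V_0 = 9 V.
KCL at each unknown node (sum of currents leaving = 0; resistances in Ω):
  Node 1: (V_1 - 9)/33 + (V_1 - V_2)/5600 = 0
  Node 2: (V_2 - V_1)/5600 + (V_2 - V_3)/24000 = 0
  Node 3: (V_3 - V_2)/24000 + (V_3 - 0)/1.8 = 0
Collecting terms (coefficients in siemens):
  0.03048·V_1 - 0.0001786·V_2 = 0.2727
  0.0002202·V_2 - 0.0001786·V_1 - 0.00004167·V_3 = 0
  0.5556·V_3 - 0.00004167·V_2 = 0
Solving these 3 simultaneous equations (Gaussian elimination) gives:
  V_1 = 8.99 V, V_2 = 7.289 V, V_3 = 0.0005467 V
I_R3 = (V_2 - V_3)/R3 = (7.289 - 0.0005467)/24000 = 0.0003037 A
|I_R3| = 0.0003037 A

Final answer: |I_R3| = 0.0003037 A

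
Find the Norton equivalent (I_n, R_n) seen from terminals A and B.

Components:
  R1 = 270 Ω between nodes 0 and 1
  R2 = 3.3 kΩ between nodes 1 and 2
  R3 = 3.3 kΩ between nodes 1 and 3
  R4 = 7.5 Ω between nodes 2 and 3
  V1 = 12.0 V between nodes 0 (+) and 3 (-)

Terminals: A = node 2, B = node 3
Find the Thévenin equivalent first; then I_n = V_th/R_th and R_n = R_th.
Step 1 — V_th is the open-circuit voltage V_A - V_B (nothing connected across the terminals).
Nodal analysis, taking node 3 as the 0 V reference.
Source V1 fixes V_0 = 12 V.
KCL at each unknown node (sum of currents leaving = 0; resistances in Ω):
  Node 1: (V_1 - 12)/270 + (V_1 - V_2)/3300 + (V_1 - 0)/3300 = 0
  Node 2: (V_2 - V_1)/3300 + (V_2 - 0)/7.5 = 0
Collecting terms (coefficients in siemens):
  0.00431·V_1 - 0.000303·V_2 = 0.04444
  0.1336·V_2 - 0.000303·V_1 = 0
Determinant D = (0.00431)(0.1336) - (-0.000303)(-0.000303) = 0.0005758
V_1 = [(0.04444)(0.1336) - (-0.000303)(0)]/D = 10.31 V
V_2 = [(0.00431)(0) - (0.04444)(-0.000303)]/D = 0.02339 V
V_th = V_2 - V_3 = 0.02339 - 0 = 0.02339 V
Step 2 — R_th: zero the source — replace V1 by a short circuit (node 3 merges into node 0) — and find the resistance seen between A (node 2) and B (node 0).
Reduce the network between node 2 (A) and node 0 (B) by series/parallel combination:
  Rp1 = R1 ‖ R3 (parallel, both between nodes 0 and 1) = 1/(1/270 + 1/3300) = 249.6 Ω
  Rs1 = R2 + Rp1 (series, joined only at node 1) = 3300 + 249.6 = 3550 Ω
  Rp2 = R4 ‖ Rs1 (parallel, both between nodes 0 and 2) = 1/(1/7.5 + 1/3550) = 7.484 Ω
R_th = 7.484 Ω
I_n = V_th/R_th = 0.02339/7.484 = 0.003125 A, and R_n = R_th = 7.484 Ω

Final answer: I_n = 0.003125 A, R_n = 7.484 Ω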